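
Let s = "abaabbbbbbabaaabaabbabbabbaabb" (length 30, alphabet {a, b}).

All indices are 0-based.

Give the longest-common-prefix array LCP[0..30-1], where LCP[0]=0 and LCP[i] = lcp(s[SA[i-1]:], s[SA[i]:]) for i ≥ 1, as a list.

rank | idx | suffix
   0 |  12 | aaabaabbabbabbaabb
   1 |  13 | aabaabbabbabbaabb
   2 |  26 | aabb
   3 |  16 | aabbabbabbaabb
   4 |   2 | aabbbbbbabaaabaabbabbabbaabb
   5 |  10 | abaaabaabbabbabbaabb
   6 |  14 | abaabbabbabbaabb
   7 |   0 | abaabbbbbbabaaabaabbabbabbaabb
   8 |  27 | abb
   9 |  23 | abbaabb
  10 |  20 | abbabbaabb
  11 |  17 | abbabbabbaabb
  12 |   3 | abbbbbbabaaabaabbabbabbaabb
  13 |  29 | b
  14 |  11 | baaabaabbabbabbaabb
  15 |  25 | baabb
  16 |  15 | baabbabbabbaabb
  17 |   1 | baabbbbbbabaaabaabbabbabbaabb
  18 |   9 | babaaabaabbabbabbaabb
  19 |  22 | babbaabb
  20 |  19 | babbabbaabb
  21 |  28 | bb
  22 |  24 | bbaabb
  23 |   8 | bbabaaabaabbabbabbaabb
  24 |  21 | bbabbaabb
  25 |  18 | bbabbabbaabb
  26 |   7 | bbbabaaabaabbabbabbaabb
  27 |   6 | bbbbabaaabaabbabbabbaabb
  28 |   5 | bbbbbabaaabaabbabbabbaabb
  29 |   4 | bbbbbbabaaabaabbabbabbaabb

SA = [12, 13, 26, 16, 2, 10, 14, 0, 27, 23, 20, 17, 3, 29, 11, 25, 15, 1, 9, 22, 19, 28, 24, 8, 21, 18, 7, 6, 5, 4]
rank  pair      lcp
   1  s[12:],s[13:]  2  'aa'
   2  s[13:],s[26:]  3  'aab'
   3  s[26:],s[16:]  4  'aabb'
   4  s[16:],s[2:]  4  'aabb'
   5  s[2:],s[10:]  1  'a'
   6  s[10:],s[14:]  4  'abaa'
   7  s[14:],s[0:]  6  'abaabb'
   8  s[0:],s[27:]  2  'ab'
   9  s[27:],s[23:]  3  'abb'
  10  s[23:],s[20:]  4  'abba'
  11  s[20:],s[17:]  7  'abbabba'
  12  s[17:],s[3:]  3  'abb'
  13  s[3:],s[29:]  0  ''
  14  s[29:],s[11:]  1  'b'
  15  s[11:],s[25:]  3  'baa'
  16  s[25:],s[15:]  5  'baabb'
  17  s[15:],s[1:]  5  'baabb'
  18  s[1:],s[9:]  2  'ba'
  19  s[9:],s[22:]  3  'bab'
  20  s[22:],s[19:]  5  'babba'
  21  s[19:],s[28:]  1  'b'
  22  s[28:],s[24:]  2  'bb'
  23  s[24:],s[8:]  3  'bba'
  24  s[8:],s[21:]  4  'bbab'
  25  s[21:],s[18:]  6  'bbabba'
  26  s[18:],s[7:]  2  'bb'
  27  s[7:],s[6:]  3  'bbb'
  28  s[6:],s[5:]  4  'bbbb'
  29  s[5:],s[4:]  5  'bbbbb'

[0, 2, 3, 4, 4, 1, 4, 6, 2, 3, 4, 7, 3, 0, 1, 3, 5, 5, 2, 3, 5, 1, 2, 3, 4, 6, 2, 3, 4, 5]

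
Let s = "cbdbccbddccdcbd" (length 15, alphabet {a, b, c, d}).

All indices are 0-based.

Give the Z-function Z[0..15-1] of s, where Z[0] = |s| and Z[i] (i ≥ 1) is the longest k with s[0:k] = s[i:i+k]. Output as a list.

Z[0]=15
i=1: outside box; Z[1]=0
i=2: outside box; Z[2]=0
i=3: outside box; Z[3]=0
i=4: outside box; Z[4]=1 scan→box=[4,5)
i=5: outside box; Z[5]=3 scan→box=[5,8)
i=6: min(r-i=2, Z[1]=0)=0; Z[6]=0
i=7: min(r-i=1, Z[2]=0)=0; Z[7]=0
i=8: outside box; Z[8]=0
i=9: outside box; Z[9]=1 scan→box=[9,10)
i=10: outside box; Z[10]=1 scan→box=[10,11)
i=11: outside box; Z[11]=0
i=12: outside box; Z[12]=3 scan→box=[12,15)
i=13: min(r-i=2, Z[1]=0)=0; Z[13]=0
i=14: min(r-i=1, Z[2]=0)=0; Z[14]=0

[15, 0, 0, 0, 1, 3, 0, 0, 0, 1, 1, 0, 3, 0, 0]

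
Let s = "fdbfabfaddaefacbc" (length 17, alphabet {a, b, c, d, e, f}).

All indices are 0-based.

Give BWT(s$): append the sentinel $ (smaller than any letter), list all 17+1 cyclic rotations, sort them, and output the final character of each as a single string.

rank  rotation            last
    0  $fdbfabfaddaefacbc  c
    1  abfaddaefacbc$fdbf  f
    2  acbc$fdbfabfaddaef  f
    3  addaefacbc$fdbfabf  f
    4  aefacbc$fdbfabfadd  d
    5  bc$fdbfabfaddaefac  c
    6  bfabfaddaefacbc$fd  d
    7  bfaddaefacbc$fdbfa  a
    8  c$fdbfabfaddaefacb  b
    9  cbc$fdbfabfaddaefa  a
   10  daefacbc$fdbfabfad  d
   11  dbfabfaddaefacbc$f  f
   12  ddaefacbc$fdbfabfa  a
   13  efacbc$fdbfabfadda  a
   14  fabfaddaefacbc$fdb  b
   15  facbc$fdbfabfaddae  e
   16  faddaefacbc$fdbfab  b
   17  fdbfabfaddaefacbc$  $

cfffdcdabadfaabeb$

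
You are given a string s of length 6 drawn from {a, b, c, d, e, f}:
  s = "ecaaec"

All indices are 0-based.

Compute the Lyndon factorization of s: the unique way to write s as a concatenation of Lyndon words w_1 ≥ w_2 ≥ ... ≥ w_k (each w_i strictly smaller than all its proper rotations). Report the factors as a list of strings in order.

["e", "c", "aaec"]

emit factor 1: 'e' (i=0, period=1)
emit factor 2: 'c' (i=1, period=1)
emit factor 3: 'aaec' (i=2, period=4)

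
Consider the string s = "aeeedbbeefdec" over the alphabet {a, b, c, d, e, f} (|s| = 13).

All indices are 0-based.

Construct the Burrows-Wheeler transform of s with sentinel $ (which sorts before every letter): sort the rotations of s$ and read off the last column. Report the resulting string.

c$dbeefdeeabee

rank  rotation        last
    0  $aeeedbbeefdec  c
    1  aeeedbbeefdec$  $
    2  bbeefdec$aeeed  d
    3  beefdec$aeeedb  b
    4  c$aeeedbbeefde  e
    5  dbbeefdec$aeee  e
    6  dec$aeeedbbeef  f
    7  ec$aeeedbbeefd  d
    8  edbbeefdec$aee  e
    9  eedbbeefdec$ae  e
   10  eeedbbeefdec$a  a
   11  eefdec$aeeedbb  b
   12  efdec$aeeedbbe  e
   13  fdec$aeeedbbee  e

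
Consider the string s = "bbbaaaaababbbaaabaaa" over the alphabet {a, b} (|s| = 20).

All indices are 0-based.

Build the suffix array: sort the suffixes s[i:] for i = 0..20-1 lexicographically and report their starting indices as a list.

[19, 18, 17, 3, 4, 13, 5, 14, 6, 15, 7, 9, 16, 2, 12, 8, 1, 11, 0, 10]

rank | idx | suffix
   0 |  19 | a
   1 |  18 | aa
   2 |  17 | aaa
   3 |   3 | aaaaababbbaaabaaa
   4 |   4 | aaaababbbaaabaaa
   5 |  13 | aaabaaa
   6 |   5 | aaababbbaaabaaa
   7 |  14 | aabaaa
   8 |   6 | aababbbaaabaaa
   9 |  15 | abaaa
  10 |   7 | ababbbaaabaaa
  11 |   9 | abbbaaabaaa
  12 |  16 | baaa
  13 |   2 | baaaaababbbaaabaaa
  14 |  12 | baaabaaa
  15 |   8 | babbbaaabaaa
  16 |   1 | bbaaaaababbbaaabaaa
  17 |  11 | bbaaabaaa
  18 |   0 | bbbaaaaababbbaaabaaa
  19 |  10 | bbbaaabaaa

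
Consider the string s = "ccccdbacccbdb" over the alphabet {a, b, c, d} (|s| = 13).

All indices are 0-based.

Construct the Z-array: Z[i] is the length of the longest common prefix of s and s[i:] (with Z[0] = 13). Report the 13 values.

[13, 3, 2, 1, 0, 0, 0, 3, 2, 1, 0, 0, 0]

Z[0]=13
i=1: i≥r, start 0; Z[1]=3 grow→box=[1,4)
i=2: min(r-i=2, Z[1]=3)=2; Z[2]=2
i=3: min(r-i=1, Z[2]=2)=1; Z[3]=1
i=4: i≥r, start 0; Z[4]=0
i=5: i≥r, start 0; Z[5]=0
i=6: i≥r, start 0; Z[6]=0
i=7: i≥r, start 0; Z[7]=3 grow→box=[7,10)
i=8: min(r-i=2, Z[1]=3)=2; Z[8]=2
i=9: min(r-i=1, Z[2]=2)=1; Z[9]=1
i=10: i≥r, start 0; Z[10]=0
i=11: i≥r, start 0; Z[11]=0
i=12: i≥r, start 0; Z[12]=0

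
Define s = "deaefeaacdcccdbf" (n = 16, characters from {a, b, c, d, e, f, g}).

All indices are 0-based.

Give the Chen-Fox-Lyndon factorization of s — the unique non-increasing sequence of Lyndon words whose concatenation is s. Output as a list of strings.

emit factor 1: 'de' (i=0, period=2)
emit factor 2: 'aefe' (i=2, period=4)
emit factor 3: 'aacdcccdbf' (i=6, period=10)

["de", "aefe", "aacdcccdbf"]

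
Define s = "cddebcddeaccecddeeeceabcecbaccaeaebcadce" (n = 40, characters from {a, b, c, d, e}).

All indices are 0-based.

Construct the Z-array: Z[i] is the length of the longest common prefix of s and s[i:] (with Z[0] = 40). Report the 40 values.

[40, 0, 0, 0, 0, 4, 0, 0, 0, 0, 1, 1, 0, 4, 0, 0, 0, 0, 0, 1, 0, 0, 0, 1, 0, 1, 0, 0, 1, 1, 0, 0, 0, 0, 0, 1, 0, 0, 1, 0]

Z[0]=40
i=1: fresh scan; Z[1]=0
i=2: fresh scan; Z[2]=0
i=3: fresh scan; Z[3]=0
i=4: fresh scan; Z[4]=0
i=5: fresh scan; Z[5]=4 grow→box=[5,9)
i=6: min(r-i=3, Z[1]=0)=0; Z[6]=0
i=7: min(r-i=2, Z[2]=0)=0; Z[7]=0
i=8: min(r-i=1, Z[3]=0)=0; Z[8]=0
i=9: fresh scan; Z[9]=0
i=10: fresh scan; Z[10]=1 grow→box=[10,11)
i=11: fresh scan; Z[11]=1 grow→box=[11,12)
i=12: fresh scan; Z[12]=0
i=13: fresh scan; Z[13]=4 grow→box=[13,17)
i=14: min(r-i=3, Z[1]=0)=0; Z[14]=0
i=15: min(r-i=2, Z[2]=0)=0; Z[15]=0
i=16: min(r-i=1, Z[3]=0)=0; Z[16]=0
i=17: fresh scan; Z[17]=0
i=18: fresh scan; Z[18]=0
i=19: fresh scan; Z[19]=1 grow→box=[19,20)
i=20: fresh scan; Z[20]=0
i=21: fresh scan; Z[21]=0
i=22: fresh scan; Z[22]=0
i=23: fresh scan; Z[23]=1 grow→box=[23,24)
i=24: fresh scan; Z[24]=0
i=25: fresh scan; Z[25]=1 grow→box=[25,26)
i=26: fresh scan; Z[26]=0
i=27: fresh scan; Z[27]=0
i=28: fresh scan; Z[28]=1 grow→box=[28,29)
i=29: fresh scan; Z[29]=1 grow→box=[29,30)
i=30: fresh scan; Z[30]=0
i=31: fresh scan; Z[31]=0
i=32: fresh scan; Z[32]=0
i=33: fresh scan; Z[33]=0
i=34: fresh scan; Z[34]=0
i=35: fresh scan; Z[35]=1 grow→box=[35,36)
i=36: fresh scan; Z[36]=0
i=37: fresh scan; Z[37]=0
i=38: fresh scan; Z[38]=1 grow→box=[38,39)
i=39: fresh scan; Z[39]=0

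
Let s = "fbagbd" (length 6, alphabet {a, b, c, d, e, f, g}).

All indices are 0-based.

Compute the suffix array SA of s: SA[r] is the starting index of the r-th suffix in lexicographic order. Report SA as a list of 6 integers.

sorted suffixes:
  #0 SA[0]=2  'agbd'
  #1 SA[1]=1  'bagbd'
  #2 SA[2]=4  'bd'
  #3 SA[3]=5  'd'
  #4 SA[4]=0  'fbagbd'
  #5 SA[5]=3  'gbd'

[2, 1, 4, 5, 0, 3]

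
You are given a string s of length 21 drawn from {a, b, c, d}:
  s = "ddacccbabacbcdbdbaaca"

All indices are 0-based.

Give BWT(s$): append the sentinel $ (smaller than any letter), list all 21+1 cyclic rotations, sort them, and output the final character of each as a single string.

rank  rotation                last
    0  $ddacccbabacbcdbdbaaca  a
    1  a$ddacccbabacbcdbdbaac  c
    2  aaca$ddacccbabacbcdbdb  b
    3  abacbcdbdbaaca$ddacccb  b
    4  aca$ddacccbabacbcdbdba  a
    5  acbcdbdbaaca$ddacccbab  b
    6  acccbabacbcdbdbaaca$dd  d
    7  baaca$ddacccbabacbcdbd  d
    8  babacbcdbdbaaca$ddaccc  c
    9  bacbcdbdbaaca$ddacccba  a
   10  bcdbdbaaca$ddacccbabac  c
   11  bdbaaca$ddacccbabacbcd  d
   12  ca$ddacccbabacbcdbdbaa  a
   13  cbabacbcdbdbaaca$ddacc  c
   14  cbcdbdbaaca$ddacccbaba  a
   15  ccbabacbcdbdbaaca$ddac  c
   16  cccbabacbcdbdbaaca$dda  a
   17  cdbdbaaca$ddacccbabacb  b
   18  dacccbabacbcdbdbaaca$d  d
   19  dbaaca$ddacccbabacbcdb  b
   20  dbdbaaca$ddacccbabacbc  c
   21  ddacccbabacbcdbdbaaca$  $

acbbabddcacdacacabdbc$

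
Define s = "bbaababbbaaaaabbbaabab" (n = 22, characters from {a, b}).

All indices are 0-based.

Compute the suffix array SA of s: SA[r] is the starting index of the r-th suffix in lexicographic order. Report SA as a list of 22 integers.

rank→(start, suffix):
  0 → (9, 'aaaaabbbaabab')
  1 → (10, 'aaaabbbaabab')
  2 → (11, 'aaabbbaabab')
  3 → (17, 'aabab')
  4 → (2, 'aababbbaaaaabbbaabab')
  5 → (12, 'aabbbaabab')
  6 → (20, 'ab')
  7 → (18, 'abab')
  8 → (3, 'ababbbaaaaabbbaabab')
  9 → (5, 'abbbaaaaabbbaabab')
  10 → (13, 'abbbaabab')
  11 → (21, 'b')
  12 → (8, 'baaaaabbbaabab')
  13 → (16, 'baabab')
  14 → (1, 'baababbbaaaaabbbaabab')
  15 → (19, 'bab')
  16 → (4, 'babbbaaaaabbbaabab')
  17 → (7, 'bbaaaaabbbaabab')
  18 → (15, 'bbaabab')
  19 → (0, 'bbaababbbaaaaabbbaabab')
  20 → (6, 'bbbaaaaabbbaabab')
  21 → (14, 'bbbaabab')

[9, 10, 11, 17, 2, 12, 20, 18, 3, 5, 13, 21, 8, 16, 1, 19, 4, 7, 15, 0, 6, 14]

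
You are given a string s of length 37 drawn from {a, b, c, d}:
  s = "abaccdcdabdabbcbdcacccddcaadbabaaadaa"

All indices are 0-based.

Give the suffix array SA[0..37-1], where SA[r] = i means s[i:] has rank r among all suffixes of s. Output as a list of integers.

[36, 35, 31, 32, 25, 29, 0, 11, 8, 18, 2, 33, 26, 30, 28, 1, 12, 13, 9, 15, 24, 17, 14, 19, 3, 20, 6, 4, 21, 34, 10, 7, 27, 23, 16, 5, 22]

rank | idx | suffix
   0 |  36 | a
   1 |  35 | aa
   2 |  31 | aaadaa
   3 |  32 | aadaa
   4 |  25 | aadbabaaadaa
   5 |  29 | abaaadaa
   6 |   0 | abaccdcdabdabbcbdcacccddcaadbabaaadaa
   7 |  11 | abbcbdcacccddcaadbabaaadaa
   8 |   8 | abdabbcbdcacccddcaadbabaaadaa
   9 |  18 | acccddcaadbabaaadaa
  10 |   2 | accdcdabdabbcbdcacccddcaadbabaaadaa
  11 |  33 | adaa
  12 |  26 | adbabaaadaa
  13 |  30 | baaadaa
  14 |  28 | babaaadaa
  15 |   1 | baccdcdabdabbcbdcacccddcaadbabaaadaa
  16 |  12 | bbcbdcacccddcaadbabaaadaa
  17 |  13 | bcbdcacccddcaadbabaaadaa
  18 |   9 | bdabbcbdcacccddcaadbabaaadaa
  19 |  15 | bdcacccddcaadbabaaadaa
  20 |  24 | caadbabaaadaa
  21 |  17 | cacccddcaadbabaaadaa
  22 |  14 | cbdcacccddcaadbabaaadaa
  23 |  19 | cccddcaadbabaaadaa
  24 |   3 | ccdcdabdabbcbdcacccddcaadbabaaadaa
  25 |  20 | ccddcaadbabaaadaa
  26 |   6 | cdabdabbcbdcacccddcaadbabaaadaa
  27 |   4 | cdcdabdabbcbdcacccddcaadbabaaadaa
  28 |  21 | cddcaadbabaaadaa
  29 |  34 | daa
  30 |  10 | dabbcbdcacccddcaadbabaaadaa
  31 |   7 | dabdabbcbdcacccddcaadbabaaadaa
  32 |  27 | dbabaaadaa
  33 |  23 | dcaadbabaaadaa
  34 |  16 | dcacccddcaadbabaaadaa
  35 |   5 | dcdabdabbcbdcacccddcaadbabaaadaa
  36 |  22 | ddcaadbabaaadaa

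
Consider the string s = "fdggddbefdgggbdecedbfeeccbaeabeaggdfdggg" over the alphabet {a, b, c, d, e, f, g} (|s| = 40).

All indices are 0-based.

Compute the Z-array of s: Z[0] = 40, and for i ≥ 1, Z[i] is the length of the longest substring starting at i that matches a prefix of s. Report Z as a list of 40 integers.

[40, 0, 0, 0, 0, 0, 0, 0, 4, 0, 0, 0, 0, 0, 0, 0, 0, 0, 0, 0, 1, 0, 0, 0, 0, 0, 0, 0, 0, 0, 0, 0, 0, 0, 0, 4, 0, 0, 0, 0]

Z[0]=40
i=1: outside box; Z[1]=0
i=2: outside box; Z[2]=0
i=3: outside box; Z[3]=0
i=4: outside box; Z[4]=0
i=5: outside box; Z[5]=0
i=6: outside box; Z[6]=0
i=7: outside box; Z[7]=0
i=8: outside box; Z[8]=4 extend→box=[8,12)
i=9: min(r-i=3, Z[1]=0)=0; Z[9]=0
i=10: min(r-i=2, Z[2]=0)=0; Z[10]=0
i=11: min(r-i=1, Z[3]=0)=0; Z[11]=0
i=12: outside box; Z[12]=0
i=13: outside box; Z[13]=0
i=14: outside box; Z[14]=0
i=15: outside box; Z[15]=0
i=16: outside box; Z[16]=0
i=17: outside box; Z[17]=0
i=18: outside box; Z[18]=0
i=19: outside box; Z[19]=0
i=20: outside box; Z[20]=1 extend→box=[20,21)
i=21: outside box; Z[21]=0
i=22: outside box; Z[22]=0
i=23: outside box; Z[23]=0
i=24: outside box; Z[24]=0
i=25: outside box; Z[25]=0
i=26: outside box; Z[26]=0
i=27: outside box; Z[27]=0
i=28: outside box; Z[28]=0
i=29: outside box; Z[29]=0
i=30: outside box; Z[30]=0
i=31: outside box; Z[31]=0
i=32: outside box; Z[32]=0
i=33: outside box; Z[33]=0
i=34: outside box; Z[34]=0
i=35: outside box; Z[35]=4 extend→box=[35,39)
i=36: min(r-i=3, Z[1]=0)=0; Z[36]=0
i=37: min(r-i=2, Z[2]=0)=0; Z[37]=0
i=38: min(r-i=1, Z[3]=0)=0; Z[38]=0
i=39: outside box; Z[39]=0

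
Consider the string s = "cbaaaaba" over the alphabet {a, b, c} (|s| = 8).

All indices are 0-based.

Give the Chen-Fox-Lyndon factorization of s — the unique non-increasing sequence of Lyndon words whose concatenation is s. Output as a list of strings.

["c", "b", "aaaab", "a"]

emit factor 1: 'c' (i=0, period=1)
emit factor 2: 'b' (i=1, period=1)
emit factor 3: 'aaaab' (i=2, period=5)
emit factor 4: 'a' (i=7, period=1)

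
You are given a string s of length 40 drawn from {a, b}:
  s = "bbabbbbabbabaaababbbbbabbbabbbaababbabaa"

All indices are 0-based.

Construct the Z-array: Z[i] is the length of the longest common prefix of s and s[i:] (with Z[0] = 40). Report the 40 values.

Z[0]=40
i=1: outside box; Z[1]=1 extend→box=[1,2)
i=2: outside box; Z[2]=0
i=3: outside box; Z[3]=2 extend→box=[3,5)
i=4: min(r-i=1, Z[1]=1)=1; Z[4]=2 extend→box=[4,6)
i=5: min(r-i=1, Z[1]=1)=1; Z[5]=5 extend→box=[5,10)
i=6: min(r-i=4, Z[1]=1)=1; Z[6]=1
i=7: min(r-i=3, Z[2]=0)=0; Z[7]=0
i=8: min(r-i=2, Z[3]=2)=2; Z[8]=4 extend→box=[8,12)
i=9: min(r-i=3, Z[1]=1)=1; Z[9]=1
i=10: min(r-i=2, Z[2]=0)=0; Z[10]=0
i=11: min(r-i=1, Z[3]=2)=1; Z[11]=1
i=12: outside box; Z[12]=0
i=13: outside box; Z[13]=0
i=14: outside box; Z[14]=0
i=15: outside box; Z[15]=1 extend→box=[15,16)
i=16: outside box; Z[16]=0
i=17: outside box; Z[17]=2 extend→box=[17,19)
i=18: min(r-i=1, Z[1]=1)=1; Z[18]=2 extend→box=[18,20)
i=19: min(r-i=1, Z[1]=1)=1; Z[19]=2 extend→box=[19,21)
i=20: min(r-i=1, Z[1]=1)=1; Z[20]=6 extend→box=[20,26)
i=21: min(r-i=5, Z[1]=1)=1; Z[21]=1
i=22: min(r-i=4, Z[2]=0)=0; Z[22]=0
i=23: min(r-i=3, Z[3]=2)=2; Z[23]=2
i=24: min(r-i=2, Z[4]=2)=2; Z[24]=6 extend→box=[24,30)
i=25: min(r-i=5, Z[1]=1)=1; Z[25]=1
i=26: min(r-i=4, Z[2]=0)=0; Z[26]=0
i=27: min(r-i=3, Z[3]=2)=2; Z[27]=2
i=28: min(r-i=2, Z[4]=2)=2; Z[28]=3 extend→box=[28,31)
i=29: min(r-i=2, Z[1]=1)=1; Z[29]=1
i=30: min(r-i=1, Z[2]=0)=0; Z[30]=0
i=31: outside box; Z[31]=0
i=32: outside box; Z[32]=1 extend→box=[32,33)
i=33: outside box; Z[33]=0
i=34: outside box; Z[34]=4 extend→box=[34,38)
i=35: min(r-i=3, Z[1]=1)=1; Z[35]=1
i=36: min(r-i=2, Z[2]=0)=0; Z[36]=0
i=37: min(r-i=1, Z[3]=2)=1; Z[37]=1
i=38: outside box; Z[38]=0
i=39: outside box; Z[39]=0

[40, 1, 0, 2, 2, 5, 1, 0, 4, 1, 0, 1, 0, 0, 0, 1, 0, 2, 2, 2, 6, 1, 0, 2, 6, 1, 0, 2, 3, 1, 0, 0, 1, 0, 4, 1, 0, 1, 0, 0]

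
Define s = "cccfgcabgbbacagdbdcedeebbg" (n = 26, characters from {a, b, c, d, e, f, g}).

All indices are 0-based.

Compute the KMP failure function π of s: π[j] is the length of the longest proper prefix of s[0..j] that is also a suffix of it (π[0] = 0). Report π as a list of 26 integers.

[0, 1, 2, 0, 0, 1, 0, 0, 0, 0, 0, 0, 1, 0, 0, 0, 0, 0, 1, 0, 0, 0, 0, 0, 0, 0]

π[0] = 0
j=1 s[j]='c': π[1]=1 (border 'c')
j=2 s[j]='c': π[2]=2 (border 'cc')
j=3 s[j]='f': k: 2→1→0; π[3]=0 (border '')
j=4 s[j]='g': π[4]=0 (border '')
j=5 s[j]='c': π[5]=1 (border 'c')
j=6 s[j]='a': k: 1→0; π[6]=0 (border '')
j=7 s[j]='b': π[7]=0 (border '')
j=8 s[j]='g': π[8]=0 (border '')
j=9 s[j]='b': π[9]=0 (border '')
j=10 s[j]='b': π[10]=0 (border '')
j=11 s[j]='a': π[11]=0 (border '')
j=12 s[j]='c': π[12]=1 (border 'c')
j=13 s[j]='a': k: 1→0; π[13]=0 (border '')
j=14 s[j]='g': π[14]=0 (border '')
j=15 s[j]='d': π[15]=0 (border '')
j=16 s[j]='b': π[16]=0 (border '')
j=17 s[j]='d': π[17]=0 (border '')
j=18 s[j]='c': π[18]=1 (border 'c')
j=19 s[j]='e': k: 1→0; π[19]=0 (border '')
j=20 s[j]='d': π[20]=0 (border '')
j=21 s[j]='e': π[21]=0 (border '')
j=22 s[j]='e': π[22]=0 (border '')
j=23 s[j]='b': π[23]=0 (border '')
j=24 s[j]='b': π[24]=0 (border '')
j=25 s[j]='g': π[25]=0 (border '')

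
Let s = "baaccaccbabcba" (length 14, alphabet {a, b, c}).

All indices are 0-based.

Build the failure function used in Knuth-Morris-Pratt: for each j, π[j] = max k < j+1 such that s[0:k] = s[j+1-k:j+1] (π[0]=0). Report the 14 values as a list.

[0, 0, 0, 0, 0, 0, 0, 0, 1, 2, 1, 0, 1, 2]

π[0] = 0
j=1 s[j]='a': π[1]=0 (border '')
j=2 s[j]='a': π[2]=0 (border '')
j=3 s[j]='c': π[3]=0 (border '')
j=4 s[j]='c': π[4]=0 (border '')
j=5 s[j]='a': π[5]=0 (border '')
j=6 s[j]='c': π[6]=0 (border '')
j=7 s[j]='c': π[7]=0 (border '')
j=8 s[j]='b': π[8]=1 (border 'b')
j=9 s[j]='a': π[9]=2 (border 'ba')
j=10 s[j]='b': k: 2→0; π[10]=1 (border 'b')
j=11 s[j]='c': k: 1→0; π[11]=0 (border '')
j=12 s[j]='b': π[12]=1 (border 'b')
j=13 s[j]='a': π[13]=2 (border 'ba')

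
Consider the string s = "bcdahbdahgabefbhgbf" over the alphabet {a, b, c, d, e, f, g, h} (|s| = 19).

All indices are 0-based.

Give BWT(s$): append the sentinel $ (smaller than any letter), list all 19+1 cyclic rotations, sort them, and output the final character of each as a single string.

fgdd$hagfbcbbbehhaab

rank  rotation              last
    0  $bcdahbdahgabefbhgbf  f
    1  abefbhgbf$bcdahbdahg  g
    2  ahbdahgabefbhgbf$bcd  d
    3  ahgabefbhgbf$bcdahbd  d
    4  bcdahbdahgabefbhgbf$  $
    5  bdahgabefbhgbf$bcdah  h
    6  befbhgbf$bcdahbdahga  a
    7  bf$bcdahbdahgabefbhg  g
    8  bhgbf$bcdahbdahgabef  f
    9  cdahbdahgabefbhgbf$b  b
   10  dahbdahgabefbhgbf$bc  c
   11  dahgabefbhgbf$bcdahb  b
   12  efbhgbf$bcdahbdahgab  b
   13  f$bcdahbdahgabefbhgb  b
   14  fbhgbf$bcdahbdahgabe  e
   15  gabefbhgbf$bcdahbdah  h
   16  gbf$bcdahbdahgabefbh  h
   17  hbdahgabefbhgbf$bcda  a
   18  hgabefbhgbf$bcdahbda  a
   19  hgbf$bcdahbdahgabefb  b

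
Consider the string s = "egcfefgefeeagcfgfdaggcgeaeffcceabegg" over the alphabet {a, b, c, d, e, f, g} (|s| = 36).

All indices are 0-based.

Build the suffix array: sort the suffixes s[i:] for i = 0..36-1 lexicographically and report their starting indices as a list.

[31, 24, 11, 18, 32, 28, 29, 2, 13, 21, 17, 30, 23, 10, 9, 7, 25, 4, 0, 33, 27, 16, 8, 3, 26, 5, 14, 35, 1, 12, 20, 22, 6, 15, 34, 19]

sorted suffixes:
  #0 SA[0]=31  'abegg'
  #1 SA[1]=24  'aeffcceabegg'
  #2 SA[2]=11  'agcfgfdaggcgeaeffcceabegg'
  #3 SA[3]=18  'aggcgeaeffcceabegg'
  #4 SA[4]=32  'begg'
  #5 SA[5]=28  'cceabegg'
  #6 SA[6]=29  'ceabegg'
  #7 SA[7]=2  'cfefgefeeagcfgfdaggcgeaeffcceabegg'
  #8 SA[8]=13  'cfgfdaggcgeaeffcceabegg'
  #9 SA[9]=21  'cgeaeffcceabegg'
  #10 SA[10]=17  'daggcgeaeffcceabegg'
  #11 SA[11]=30  'eabegg'
  #12 SA[12]=23  'eaeffcceabegg'
  #13 SA[13]=10  'eagcfgfdaggcgeaeffcceabegg'
  #14 SA[14]=9  'eeagcfgfdaggcgeaeffcceabegg'
  #15 SA[15]=7  'efeeagcfgfdaggcgeaeffcceabegg'
  #16 SA[16]=25  'effcceabegg'
  #17 SA[17]=4  'efgefeeagcfgfdaggcgeaeffcceabegg'
  #18 SA[18]=0  'egcfefgefeeagcfgfdaggcgeaeffcceabegg'
  #19 SA[19]=33  'egg'
  #20 SA[20]=27  'fcceabegg'
  #21 SA[21]=16  'fdaggcgeaeffcceabegg'
  #22 SA[22]=8  'feeagcfgfdaggcgeaeffcceabegg'
  #23 SA[23]=3  'fefgefeeagcfgfdaggcgeaeffcceabegg'
  #24 SA[24]=26  'ffcceabegg'
  #25 SA[25]=5  'fgefeeagcfgfdaggcgeaeffcceabegg'
  #26 SA[26]=14  'fgfdaggcgeaeffcceabegg'
  #27 SA[27]=35  'g'
  #28 SA[28]=1  'gcfefgefeeagcfgfdaggcgeaeffcceabegg'
  #29 SA[29]=12  'gcfgfdaggcgeaeffcceabegg'
  #30 SA[30]=20  'gcgeaeffcceabegg'
  #31 SA[31]=22  'geaeffcceabegg'
  #32 SA[32]=6  'gefeeagcfgfdaggcgeaeffcceabegg'
  #33 SA[33]=15  'gfdaggcgeaeffcceabegg'
  #34 SA[34]=34  'gg'
  #35 SA[35]=19  'ggcgeaeffcceabegg'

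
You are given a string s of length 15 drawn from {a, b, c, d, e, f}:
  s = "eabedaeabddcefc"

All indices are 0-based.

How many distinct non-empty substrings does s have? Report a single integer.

rank | idx | suffix
   0 |   7 | abddcefc
   1 |   1 | abedaeabddcefc
   2 |   5 | aeabddcefc
   3 |   8 | bddcefc
   4 |   2 | bedaeabddcefc
   5 |  14 | c
   6 |  11 | cefc
   7 |   4 | daeabddcefc
   8 |  10 | dcefc
   9 |   9 | ddcefc
  10 |   6 | eabddcefc
  11 |   0 | eabedaeabddcefc
  12 |   3 | edaeabddcefc
  13 |  12 | efc
  14 |  13 | fc

SA = [7, 1, 5, 8, 2, 14, 11, 4, 10, 9, 6, 0, 3, 12, 13]
rank  pair      lcp
   1  s[7:],s[1:]  2  'ab'
   2  s[1:],s[5:]  1  'a'
   3  s[5:],s[8:]  0  ''
   4  s[8:],s[2:]  1  'b'
   5  s[2:],s[14:]  0  ''
   6  s[14:],s[11:]  1  'c'
   7  s[11:],s[4:]  0  ''
   8  s[4:],s[10:]  1  'd'
   9  s[10:],s[9:]  1  'd'
  10  s[9:],s[6:]  0  ''
  11  s[6:],s[0:]  3  'eab'
  12  s[0:],s[3:]  1  'e'
  13  s[3:],s[12:]  1  'e'
  14  s[12:],s[13:]  0  ''

n(n+1)/2 = 15·16/2 = 120
Σ LCP = 0 + 2 + 1 + 0 + 1 + 0 + 1 + 0 + 1 + 1 + 0 + 3 + 1 + 1 + 0 = 12
distinct = 120 − 12 = 108

108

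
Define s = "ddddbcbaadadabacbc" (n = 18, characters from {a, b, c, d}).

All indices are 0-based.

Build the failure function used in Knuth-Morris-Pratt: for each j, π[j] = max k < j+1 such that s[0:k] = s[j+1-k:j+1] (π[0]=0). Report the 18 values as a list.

π[0] = 0
j=1 s[j]='d': π[1]=1 (border 'd')
j=2 s[j]='d': π[2]=2 (border 'dd')
j=3 s[j]='d': π[3]=3 (border 'ddd')
j=4 s[j]='b': k: 3→2→1→0; π[4]=0 (border '')
j=5 s[j]='c': π[5]=0 (border '')
j=6 s[j]='b': π[6]=0 (border '')
j=7 s[j]='a': π[7]=0 (border '')
j=8 s[j]='a': π[8]=0 (border '')
j=9 s[j]='d': π[9]=1 (border 'd')
j=10 s[j]='a': k: 1→0; π[10]=0 (border '')
j=11 s[j]='d': π[11]=1 (border 'd')
j=12 s[j]='a': k: 1→0; π[12]=0 (border '')
j=13 s[j]='b': π[13]=0 (border '')
j=14 s[j]='a': π[14]=0 (border '')
j=15 s[j]='c': π[15]=0 (border '')
j=16 s[j]='b': π[16]=0 (border '')
j=17 s[j]='c': π[17]=0 (border '')

[0, 1, 2, 3, 0, 0, 0, 0, 0, 1, 0, 1, 0, 0, 0, 0, 0, 0]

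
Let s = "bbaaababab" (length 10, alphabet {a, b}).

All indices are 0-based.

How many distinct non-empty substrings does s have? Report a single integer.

rank→(start, suffix):
  0 → (2, 'aaababab')
  1 → (3, 'aababab')
  2 → (8, 'ab')
  3 → (6, 'abab')
  4 → (4, 'ababab')
  5 → (9, 'b')
  6 → (1, 'baaababab')
  7 → (7, 'bab')
  8 → (5, 'babab')
  9 → (0, 'bbaaababab')

SA = [2, 3, 8, 6, 4, 9, 1, 7, 5, 0]
i: (SA[i-1],SA[i]) lcp shared
  1: (2,3) 2 'aa'
  2: (3,8) 1 'a'
  3: (8,6) 2 'ab'
  4: (6,4) 4 'abab'
  5: (4,9) 0 ''
  6: (9,1) 1 'b'
  7: (1,7) 2 'ba'
  8: (7,5) 3 'bab'
  9: (5,0) 1 'b'

n(n+1)/2 = 10·11/2 = 55
Σ LCP = 0 + 2 + 1 + 2 + 4 + 0 + 1 + 2 + 3 + 1 = 16
distinct = 55 − 16 = 39

39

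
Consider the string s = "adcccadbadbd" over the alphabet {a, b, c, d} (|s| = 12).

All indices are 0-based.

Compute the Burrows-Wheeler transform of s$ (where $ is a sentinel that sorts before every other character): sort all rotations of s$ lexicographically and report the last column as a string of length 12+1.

rank  rotation       last
    0  $adcccadbadbd  d
    1  adbadbd$adccc  c
    2  adbd$adcccadb  b
    3  adcccadbadbd$  $
    4  badbd$adcccad  d
    5  bd$adcccadbad  d
    6  cadbadbd$adcc  c
    7  ccadbadbd$adc  c
    8  cccadbadbd$ad  d
    9  d$adcccadbadb  b
   10  dbadbd$adccca  a
   11  dbd$adcccadba  a
   12  dcccadbadbd$a  a

dcb$ddccdbaaa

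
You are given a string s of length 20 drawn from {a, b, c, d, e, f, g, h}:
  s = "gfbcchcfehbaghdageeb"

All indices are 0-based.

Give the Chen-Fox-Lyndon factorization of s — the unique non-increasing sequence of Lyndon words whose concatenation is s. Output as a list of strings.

["g", "f", "bcchcfeh", "b", "aghd", "ageeb"]

emit factor 1: 'g' (i=0, period=1)
emit factor 2: 'f' (i=1, period=1)
emit factor 3: 'bcchcfeh' (i=2, period=8)
emit factor 4: 'b' (i=10, period=1)
emit factor 5: 'aghd' (i=11, period=4)
emit factor 6: 'ageeb' (i=15, period=5)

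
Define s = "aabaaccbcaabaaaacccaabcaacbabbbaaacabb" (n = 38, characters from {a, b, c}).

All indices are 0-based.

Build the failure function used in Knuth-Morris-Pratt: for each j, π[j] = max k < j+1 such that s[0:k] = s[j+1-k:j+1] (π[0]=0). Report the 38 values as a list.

[0, 1, 0, 1, 2, 0, 0, 0, 0, 1, 2, 3, 4, 5, 2, 2, 0, 0, 0, 1, 2, 3, 0, 1, 2, 0, 0, 1, 0, 0, 0, 1, 2, 2, 0, 1, 0, 0]

π[0] = 0
j=1 s[j]='a': π[1]=1 (border 'a')
j=2 s[j]='b': k: 1→0; π[2]=0 (border '')
j=3 s[j]='a': π[3]=1 (border 'a')
j=4 s[j]='a': π[4]=2 (border 'aa')
j=5 s[j]='c': k: 2→1→0; π[5]=0 (border '')
j=6 s[j]='c': π[6]=0 (border '')
j=7 s[j]='b': π[7]=0 (border '')
j=8 s[j]='c': π[8]=0 (border '')
j=9 s[j]='a': π[9]=1 (border 'a')
j=10 s[j]='a': π[10]=2 (border 'aa')
j=11 s[j]='b': π[11]=3 (border 'aab')
j=12 s[j]='a': π[12]=4 (border 'aaba')
j=13 s[j]='a': π[13]=5 (border 'aabaa')
j=14 s[j]='a': k: 5→2→1; π[14]=2 (border 'aa')
j=15 s[j]='a': k: 2→1; π[15]=2 (border 'aa')
j=16 s[j]='c': k: 2→1→0; π[16]=0 (border '')
j=17 s[j]='c': π[17]=0 (border '')
j=18 s[j]='c': π[18]=0 (border '')
j=19 s[j]='a': π[19]=1 (border 'a')
j=20 s[j]='a': π[20]=2 (border 'aa')
j=21 s[j]='b': π[21]=3 (border 'aab')
j=22 s[j]='c': k: 3→0; π[22]=0 (border '')
j=23 s[j]='a': π[23]=1 (border 'a')
j=24 s[j]='a': π[24]=2 (border 'aa')
j=25 s[j]='c': k: 2→1→0; π[25]=0 (border '')
j=26 s[j]='b': π[26]=0 (border '')
j=27 s[j]='a': π[27]=1 (border 'a')
j=28 s[j]='b': k: 1→0; π[28]=0 (border '')
j=29 s[j]='b': π[29]=0 (border '')
j=30 s[j]='b': π[30]=0 (border '')
j=31 s[j]='a': π[31]=1 (border 'a')
j=32 s[j]='a': π[32]=2 (border 'aa')
j=33 s[j]='a': k: 2→1; π[33]=2 (border 'aa')
j=34 s[j]='c': k: 2→1→0; π[34]=0 (border '')
j=35 s[j]='a': π[35]=1 (border 'a')
j=36 s[j]='b': k: 1→0; π[36]=0 (border '')
j=37 s[j]='b': π[37]=0 (border '')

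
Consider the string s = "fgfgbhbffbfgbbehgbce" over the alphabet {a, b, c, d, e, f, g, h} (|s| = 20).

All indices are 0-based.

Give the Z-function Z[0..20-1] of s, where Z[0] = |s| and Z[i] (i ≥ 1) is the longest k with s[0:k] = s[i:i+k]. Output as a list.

Z[0]=20
i=1: outside box; Z[1]=0
i=2: outside box; Z[2]=2 extend→box=[2,4)
i=3: min(r-i=1, Z[1]=0)=0; Z[3]=0
i=4: outside box; Z[4]=0
i=5: outside box; Z[5]=0
i=6: outside box; Z[6]=0
i=7: outside box; Z[7]=1 extend→box=[7,8)
i=8: outside box; Z[8]=1 extend→box=[8,9)
i=9: outside box; Z[9]=0
i=10: outside box; Z[10]=2 extend→box=[10,12)
i=11: min(r-i=1, Z[1]=0)=0; Z[11]=0
i=12: outside box; Z[12]=0
i=13: outside box; Z[13]=0
i=14: outside box; Z[14]=0
i=15: outside box; Z[15]=0
i=16: outside box; Z[16]=0
i=17: outside box; Z[17]=0
i=18: outside box; Z[18]=0
i=19: outside box; Z[19]=0

[20, 0, 2, 0, 0, 0, 0, 1, 1, 0, 2, 0, 0, 0, 0, 0, 0, 0, 0, 0]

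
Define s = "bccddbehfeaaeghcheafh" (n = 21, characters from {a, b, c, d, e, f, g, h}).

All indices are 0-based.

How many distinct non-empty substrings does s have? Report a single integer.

217

sorted suffixes:
  #0 SA[0]=10  'aaeghcheafh'
  #1 SA[1]=11  'aeghcheafh'
  #2 SA[2]=18  'afh'
  #3 SA[3]=0  'bccddbehfeaaeghcheafh'
  #4 SA[4]=5  'behfeaaeghcheafh'
  #5 SA[5]=1  'ccddbehfeaaeghcheafh'
  #6 SA[6]=2  'cddbehfeaaeghcheafh'
  #7 SA[7]=15  'cheafh'
  #8 SA[8]=4  'dbehfeaaeghcheafh'
  #9 SA[9]=3  'ddbehfeaaeghcheafh'
  #10 SA[10]=9  'eaaeghcheafh'
  #11 SA[11]=17  'eafh'
  #12 SA[12]=12  'eghcheafh'
  #13 SA[13]=6  'ehfeaaeghcheafh'
  #14 SA[14]=8  'feaaeghcheafh'
  #15 SA[15]=19  'fh'
  #16 SA[16]=13  'ghcheafh'
  #17 SA[17]=20  'h'
  #18 SA[18]=14  'hcheafh'
  #19 SA[19]=16  'heafh'
  #20 SA[20]=7  'hfeaaeghcheafh'

SA = [10, 11, 18, 0, 5, 1, 2, 15, 4, 3, 9, 17, 12, 6, 8, 19, 13, 20, 14, 16, 7]
rank  pair      lcp
   1  s[10:],s[11:]  1  'a'
   2  s[11:],s[18:]  1  'a'
   3  s[18:],s[0:]  0  ''
   4  s[0:],s[5:]  1  'b'
   5  s[5:],s[1:]  0  ''
   6  s[1:],s[2:]  1  'c'
   7  s[2:],s[15:]  1  'c'
   8  s[15:],s[4:]  0  ''
   9  s[4:],s[3:]  1  'd'
  10  s[3:],s[9:]  0  ''
  11  s[9:],s[17:]  2  'ea'
  12  s[17:],s[12:]  1  'e'
  13  s[12:],s[6:]  1  'e'
  14  s[6:],s[8:]  0  ''
  15  s[8:],s[19:]  1  'f'
  16  s[19:],s[13:]  0  ''
  17  s[13:],s[20:]  0  ''
  18  s[20:],s[14:]  1  'h'
  19  s[14:],s[16:]  1  'h'
  20  s[16:],s[7:]  1  'h'

n(n+1)/2 = 21·22/2 = 231
Σ LCP = 0 + 1 + 1 + 0 + 1 + 0 + 1 + 1 + 0 + 1 + 0 + 2 + 1 + 1 + 0 + 1 + 0 + 0 + 1 + 1 + 1 = 14
distinct = 231 − 14 = 217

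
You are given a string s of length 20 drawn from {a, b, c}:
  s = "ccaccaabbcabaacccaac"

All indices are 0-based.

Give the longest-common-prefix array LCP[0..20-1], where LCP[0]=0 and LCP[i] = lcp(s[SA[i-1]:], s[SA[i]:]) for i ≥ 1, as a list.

sorted suffixes:
  #0 SA[0]=5  'aabbcabaacccaac'
  #1 SA[1]=17  'aac'
  #2 SA[2]=12  'aacccaac'
  #3 SA[3]=10  'abaacccaac'
  #4 SA[4]=6  'abbcabaacccaac'
  #5 SA[5]=18  'ac'
  #6 SA[6]=2  'accaabbcabaacccaac'
  #7 SA[7]=13  'acccaac'
  #8 SA[8]=11  'baacccaac'
  #9 SA[9]=7  'bbcabaacccaac'
  #10 SA[10]=8  'bcabaacccaac'
  #11 SA[11]=19  'c'
  #12 SA[12]=4  'caabbcabaacccaac'
  #13 SA[13]=16  'caac'
  #14 SA[14]=9  'cabaacccaac'
  #15 SA[15]=1  'caccaabbcabaacccaac'
  #16 SA[16]=3  'ccaabbcabaacccaac'
  #17 SA[17]=15  'ccaac'
  #18 SA[18]=0  'ccaccaabbcabaacccaac'
  #19 SA[19]=14  'cccaac'

SA = [5, 17, 12, 10, 6, 18, 2, 13, 11, 7, 8, 19, 4, 16, 9, 1, 3, 15, 0, 14]
rank  pair      lcp
   1  s[5:],s[17:]  2  'aa'
   2  s[17:],s[12:]  3  'aac'
   3  s[12:],s[10:]  1  'a'
   4  s[10:],s[6:]  2  'ab'
   5  s[6:],s[18:]  1  'a'
   6  s[18:],s[2:]  2  'ac'
   7  s[2:],s[13:]  3  'acc'
   8  s[13:],s[11:]  0  ''
   9  s[11:],s[7:]  1  'b'
  10  s[7:],s[8:]  1  'b'
  11  s[8:],s[19:]  0  ''
  12  s[19:],s[4:]  1  'c'
  13  s[4:],s[16:]  3  'caa'
  14  s[16:],s[9:]  2  'ca'
  15  s[9:],s[1:]  2  'ca'
  16  s[1:],s[3:]  1  'c'
  17  s[3:],s[15:]  4  'ccaa'
  18  s[15:],s[0:]  3  'cca'
  19  s[0:],s[14:]  2  'cc'

[0, 2, 3, 1, 2, 1, 2, 3, 0, 1, 1, 0, 1, 3, 2, 2, 1, 4, 3, 2]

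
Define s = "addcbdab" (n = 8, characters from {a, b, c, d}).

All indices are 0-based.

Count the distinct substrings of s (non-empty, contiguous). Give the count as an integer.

rank→(start, suffix):
  0 → (6, 'ab')
  1 → (0, 'addcbdab')
  2 → (7, 'b')
  3 → (4, 'bdab')
  4 → (3, 'cbdab')
  5 → (5, 'dab')
  6 → (2, 'dcbdab')
  7 → (1, 'ddcbdab')

SA = [6, 0, 7, 4, 3, 5, 2, 1]
i: (SA[i-1],SA[i]) lcp shared
  1: (6,0) 1 'a'
  2: (0,7) 0 ''
  3: (7,4) 1 'b'
  4: (4,3) 0 ''
  5: (3,5) 0 ''
  6: (5,2) 1 'd'
  7: (2,1) 1 'd'

n(n+1)/2 = 8·9/2 = 36
Σ LCP = 0 + 1 + 0 + 1 + 0 + 0 + 1 + 1 = 4
distinct = 36 − 4 = 32

32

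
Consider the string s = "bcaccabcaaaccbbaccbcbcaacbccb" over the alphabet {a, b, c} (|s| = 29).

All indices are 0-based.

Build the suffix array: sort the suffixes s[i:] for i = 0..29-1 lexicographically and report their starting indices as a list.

rank→(start, suffix):
  0 → (8, 'aaaccbbaccbcbcaacbccb')
  1 → (22, 'aacbccb')
  2 → (9, 'aaccbbaccbcbcaacbccb')
  3 → (5, 'abcaaaccbbaccbcbcaacbccb')
  4 → (23, 'acbccb')
  5 → (2, 'accabcaaaccbbaccbcbcaacbccb')
  6 → (10, 'accbbaccbcbcaacbccb')
  7 → (15, 'accbcbcaacbccb')
  8 → (28, 'b')
  9 → (14, 'baccbcbcaacbccb')
  10 → (13, 'bbaccbcbcaacbccb')
  11 → (6, 'bcaaaccbbaccbcbcaacbccb')
  12 → (20, 'bcaacbccb')
  13 → (0, 'bcaccabcaaaccbbaccbcbcaacbccb')
  14 → (18, 'bcbcaacbccb')
  15 → (25, 'bccb')
  16 → (7, 'caaaccbbaccbcbcaacbccb')
  17 → (21, 'caacbccb')
  18 → (4, 'cabcaaaccbbaccbcbcaacbccb')
  19 → (1, 'caccabcaaaccbbaccbcbcaacbccb')
  20 → (27, 'cb')
  21 → (12, 'cbbaccbcbcaacbccb')
  22 → (19, 'cbcaacbccb')
  23 → (17, 'cbcbcaacbccb')
  24 → (24, 'cbccb')
  25 → (3, 'ccabcaaaccbbaccbcbcaacbccb')
  26 → (26, 'ccb')
  27 → (11, 'ccbbaccbcbcaacbccb')
  28 → (16, 'ccbcbcaacbccb')

[8, 22, 9, 5, 23, 2, 10, 15, 28, 14, 13, 6, 20, 0, 18, 25, 7, 21, 4, 1, 27, 12, 19, 17, 24, 3, 26, 11, 16]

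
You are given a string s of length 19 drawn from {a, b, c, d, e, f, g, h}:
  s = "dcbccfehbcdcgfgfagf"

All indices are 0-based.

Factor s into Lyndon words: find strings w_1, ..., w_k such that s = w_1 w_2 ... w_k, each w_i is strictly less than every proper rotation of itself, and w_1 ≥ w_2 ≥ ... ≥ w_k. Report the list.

["d", "c", "bccfehbcdcgfgf", "agf"]

emit factor 1: 'd' (i=0, period=1)
emit factor 2: 'c' (i=1, period=1)
emit factor 3: 'bccfehbcdcgfgf' (i=2, period=14)
emit factor 4: 'agf' (i=16, period=3)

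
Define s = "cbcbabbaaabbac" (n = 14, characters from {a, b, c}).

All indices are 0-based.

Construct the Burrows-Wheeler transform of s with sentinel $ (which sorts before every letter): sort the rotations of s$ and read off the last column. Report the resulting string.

cbababbcbaacab$

rank  rotation         last
    0  $cbcbabbaaabbac  c
    1  aaabbac$cbcbabb  b
    2  aabbac$cbcbabba  a
    3  abbaaabbac$cbcb  b
    4  abbac$cbcbabbaa  a
    5  ac$cbcbabbaaabb  b
    6  baaabbac$cbcbab  b
    7  babbaaabbac$cbc  c
    8  bac$cbcbabbaaab  b
    9  bbaaabbac$cbcba  a
   10  bbac$cbcbabbaaa  a
   11  bcbabbaaabbac$c  c
   12  c$cbcbabbaaabba  a
   13  cbabbaaabbac$cb  b
   14  cbcbabbaaabbac$  $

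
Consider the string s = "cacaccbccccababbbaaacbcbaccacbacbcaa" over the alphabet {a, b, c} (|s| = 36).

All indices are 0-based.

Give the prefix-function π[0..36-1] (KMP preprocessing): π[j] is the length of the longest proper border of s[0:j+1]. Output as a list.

π[0] = 0
j=1 s[j]='a': π[1]=0 (border '')
j=2 s[j]='c': π[2]=1 (border 'c')
j=3 s[j]='a': π[3]=2 (border 'ca')
j=4 s[j]='c': π[4]=3 (border 'cac')
j=5 s[j]='c': k: 3→1→0; π[5]=1 (border 'c')
j=6 s[j]='b': k: 1→0; π[6]=0 (border '')
j=7 s[j]='c': π[7]=1 (border 'c')
j=8 s[j]='c': k: 1→0; π[8]=1 (border 'c')
j=9 s[j]='c': k: 1→0; π[9]=1 (border 'c')
j=10 s[j]='c': k: 1→0; π[10]=1 (border 'c')
j=11 s[j]='a': π[11]=2 (border 'ca')
j=12 s[j]='b': k: 2→0; π[12]=0 (border '')
j=13 s[j]='a': π[13]=0 (border '')
j=14 s[j]='b': π[14]=0 (border '')
j=15 s[j]='b': π[15]=0 (border '')
j=16 s[j]='b': π[16]=0 (border '')
j=17 s[j]='a': π[17]=0 (border '')
j=18 s[j]='a': π[18]=0 (border '')
j=19 s[j]='a': π[19]=0 (border '')
j=20 s[j]='c': π[20]=1 (border 'c')
j=21 s[j]='b': k: 1→0; π[21]=0 (border '')
j=22 s[j]='c': π[22]=1 (border 'c')
j=23 s[j]='b': k: 1→0; π[23]=0 (border '')
j=24 s[j]='a': π[24]=0 (border '')
j=25 s[j]='c': π[25]=1 (border 'c')
j=26 s[j]='c': k: 1→0; π[26]=1 (border 'c')
j=27 s[j]='a': π[27]=2 (border 'ca')
j=28 s[j]='c': π[28]=3 (border 'cac')
j=29 s[j]='b': k: 3→1→0; π[29]=0 (border '')
j=30 s[j]='a': π[30]=0 (border '')
j=31 s[j]='c': π[31]=1 (border 'c')
j=32 s[j]='b': k: 1→0; π[32]=0 (border '')
j=33 s[j]='c': π[33]=1 (border 'c')
j=34 s[j]='a': π[34]=2 (border 'ca')
j=35 s[j]='a': k: 2→0; π[35]=0 (border '')

[0, 0, 1, 2, 3, 1, 0, 1, 1, 1, 1, 2, 0, 0, 0, 0, 0, 0, 0, 0, 1, 0, 1, 0, 0, 1, 1, 2, 3, 0, 0, 1, 0, 1, 2, 0]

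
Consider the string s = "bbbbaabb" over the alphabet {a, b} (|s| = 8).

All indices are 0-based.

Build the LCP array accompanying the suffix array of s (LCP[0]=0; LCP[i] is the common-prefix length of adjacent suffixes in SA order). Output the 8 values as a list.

sorted suffixes:
  #0 SA[0]=4  'aabb'
  #1 SA[1]=5  'abb'
  #2 SA[2]=7  'b'
  #3 SA[3]=3  'baabb'
  #4 SA[4]=6  'bb'
  #5 SA[5]=2  'bbaabb'
  #6 SA[6]=1  'bbbaabb'
  #7 SA[7]=0  'bbbbaabb'

SA = [4, 5, 7, 3, 6, 2, 1, 0]
i: (SA[i-1],SA[i]) lcp shared
  1: (4,5) 1 'a'
  2: (5,7) 0 ''
  3: (7,3) 1 'b'
  4: (3,6) 1 'b'
  5: (6,2) 2 'bb'
  6: (2,1) 2 'bb'
  7: (1,0) 3 'bbb'

[0, 1, 0, 1, 1, 2, 2, 3]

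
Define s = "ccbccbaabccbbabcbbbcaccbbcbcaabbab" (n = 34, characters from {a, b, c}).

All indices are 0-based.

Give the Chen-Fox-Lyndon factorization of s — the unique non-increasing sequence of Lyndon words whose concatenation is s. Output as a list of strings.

["c", "c", "bcc", "b", "aabccbbabcbbbcaccbbcbc", "aabbab"]

emit factor 1: 'c' (i=0, period=1)
emit factor 2: 'c' (i=1, period=1)
emit factor 3: 'bcc' (i=2, period=3)
emit factor 4: 'b' (i=5, period=1)
emit factor 5: 'aabccbbabcbbbcaccbbcbc' (i=6, period=22)
emit factor 6: 'aabbab' (i=28, period=6)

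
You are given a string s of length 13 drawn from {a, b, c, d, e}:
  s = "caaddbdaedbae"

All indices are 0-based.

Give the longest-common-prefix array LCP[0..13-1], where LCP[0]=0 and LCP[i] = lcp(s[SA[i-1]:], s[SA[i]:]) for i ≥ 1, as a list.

rank | idx | suffix
   0 |   1 | aaddbdaedbae
   1 |   2 | addbdaedbae
   2 |  11 | ae
   3 |   7 | aedbae
   4 |  10 | bae
   5 |   5 | bdaedbae
   6 |   0 | caaddbdaedbae
   7 |   6 | daedbae
   8 |   9 | dbae
   9 |   4 | dbdaedbae
  10 |   3 | ddbdaedbae
  11 |  12 | e
  12 |   8 | edbae

SA = [1, 2, 11, 7, 10, 5, 0, 6, 9, 4, 3, 12, 8]
rank  pair      lcp
   1  s[1:],s[2:]  1  'a'
   2  s[2:],s[11:]  1  'a'
   3  s[11:],s[7:]  2  'ae'
   4  s[7:],s[10:]  0  ''
   5  s[10:],s[5:]  1  'b'
   6  s[5:],s[0:]  0  ''
   7  s[0:],s[6:]  0  ''
   8  s[6:],s[9:]  1  'd'
   9  s[9:],s[4:]  2  'db'
  10  s[4:],s[3:]  1  'd'
  11  s[3:],s[12:]  0  ''
  12  s[12:],s[8:]  1  'e'

[0, 1, 1, 2, 0, 1, 0, 0, 1, 2, 1, 0, 1]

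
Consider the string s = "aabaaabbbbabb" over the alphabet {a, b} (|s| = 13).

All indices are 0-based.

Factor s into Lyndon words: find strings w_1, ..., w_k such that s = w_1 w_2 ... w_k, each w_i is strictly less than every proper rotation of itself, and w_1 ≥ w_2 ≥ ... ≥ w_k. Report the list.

emit factor 1: 'aab' (i=0, period=3)
emit factor 2: 'aaabbbbabb' (i=3, period=10)

["aab", "aaabbbbabb"]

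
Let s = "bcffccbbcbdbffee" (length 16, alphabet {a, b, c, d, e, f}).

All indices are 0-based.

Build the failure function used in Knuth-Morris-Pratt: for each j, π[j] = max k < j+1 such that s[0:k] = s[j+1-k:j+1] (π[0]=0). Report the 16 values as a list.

π[0] = 0
j=1 s[j]='c': π[1]=0 (border '')
j=2 s[j]='f': π[2]=0 (border '')
j=3 s[j]='f': π[3]=0 (border '')
j=4 s[j]='c': π[4]=0 (border '')
j=5 s[j]='c': π[5]=0 (border '')
j=6 s[j]='b': π[6]=1 (border 'b')
j=7 s[j]='b': k: 1→0; π[7]=1 (border 'b')
j=8 s[j]='c': π[8]=2 (border 'bc')
j=9 s[j]='b': k: 2→0; π[9]=1 (border 'b')
j=10 s[j]='d': k: 1→0; π[10]=0 (border '')
j=11 s[j]='b': π[11]=1 (border 'b')
j=12 s[j]='f': k: 1→0; π[12]=0 (border '')
j=13 s[j]='f': π[13]=0 (border '')
j=14 s[j]='e': π[14]=0 (border '')
j=15 s[j]='e': π[15]=0 (border '')

[0, 0, 0, 0, 0, 0, 1, 1, 2, 1, 0, 1, 0, 0, 0, 0]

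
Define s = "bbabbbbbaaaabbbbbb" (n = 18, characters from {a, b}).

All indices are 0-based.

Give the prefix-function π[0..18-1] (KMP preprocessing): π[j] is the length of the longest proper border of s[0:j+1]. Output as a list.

π[0] = 0
j=1 s[j]='b': π[1]=1 (border 'b')
j=2 s[j]='a': k: 1→0; π[2]=0 (border '')
j=3 s[j]='b': π[3]=1 (border 'b')
j=4 s[j]='b': π[4]=2 (border 'bb')
j=5 s[j]='b': k: 2→1; π[5]=2 (border 'bb')
j=6 s[j]='b': k: 2→1; π[6]=2 (border 'bb')
j=7 s[j]='b': k: 2→1; π[7]=2 (border 'bb')
j=8 s[j]='a': π[8]=3 (border 'bba')
j=9 s[j]='a': k: 3→0; π[9]=0 (border '')
j=10 s[j]='a': π[10]=0 (border '')
j=11 s[j]='a': π[11]=0 (border '')
j=12 s[j]='b': π[12]=1 (border 'b')
j=13 s[j]='b': π[13]=2 (border 'bb')
j=14 s[j]='b': k: 2→1; π[14]=2 (border 'bb')
j=15 s[j]='b': k: 2→1; π[15]=2 (border 'bb')
j=16 s[j]='b': k: 2→1; π[16]=2 (border 'bb')
j=17 s[j]='b': k: 2→1; π[17]=2 (border 'bb')

[0, 1, 0, 1, 2, 2, 2, 2, 3, 0, 0, 0, 1, 2, 2, 2, 2, 2]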